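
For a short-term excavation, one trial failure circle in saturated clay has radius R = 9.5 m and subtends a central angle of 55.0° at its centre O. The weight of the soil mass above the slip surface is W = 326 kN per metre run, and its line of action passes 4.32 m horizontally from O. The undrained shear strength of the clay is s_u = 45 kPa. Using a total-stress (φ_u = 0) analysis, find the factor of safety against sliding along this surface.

Taking moments about the centre O, the resisting moment is provided by the undrained shear strength acting along the arc:
Arc length L_a = R·θ = 9.5·(55.0°·π/180) = 9.5·0.9599 = 9.12 m
M_R = s_u·L_a·R = 45·9.12·9.5 = 3898.5 kN·m/m
M_D = W·d = 326·4.32 = 1408.3 kN·m/m
FS = M_R / M_D = 3898.5 / 1408.3 = 2.768

FS = 2.77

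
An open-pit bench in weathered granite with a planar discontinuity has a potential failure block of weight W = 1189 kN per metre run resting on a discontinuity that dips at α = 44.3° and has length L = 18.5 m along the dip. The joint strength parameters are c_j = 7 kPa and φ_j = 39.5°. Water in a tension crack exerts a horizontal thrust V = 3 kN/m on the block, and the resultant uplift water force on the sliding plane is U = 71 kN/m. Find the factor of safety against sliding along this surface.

Resolving the block weight along and normal to the plane and applying the Mohr–Coulomb strength on the joint:
N' = W cosα − U − V sinα = 1189·cos44.3° − 71 − 3·sin44.3° = 777.9 kN/m
Driving force T = W sinα + V cosα = 1189·sin44.3° + 3·cos44.3° = 832.6 kN/m
Resisting force R = c_j·L + N'·tanφ_j = 7·18.5 + 777.9·tan39.5° = 129.5 + 641.2 = 770.7 kN/m
FS = R / T = 770.7 / 832.6 = 0.926

FS = 0.93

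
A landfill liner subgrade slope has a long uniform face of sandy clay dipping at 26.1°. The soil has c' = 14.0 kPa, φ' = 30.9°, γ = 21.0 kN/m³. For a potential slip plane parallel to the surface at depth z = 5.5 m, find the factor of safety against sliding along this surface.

FS = 1.53

For an infinite slope with a slip plane parallel to the surface (no pore pressure): FS = [c' + γz cos²β tanφ'] / [γz sinβ cosβ].
γz = 21.0·5.5 = 115.50 kN/m²
Numerator = 14.0 + 115.50·cos²26.1°·tan30.9° = 14.0 + 115.50·0.8065·0.5985 = 69.746 kPa
Denominator = 115.50·sin26.1°·cos26.1° = 115.50·0.4399·0.8980 = 45.631 kPa
FS = 69.746 / 45.631 = 1.528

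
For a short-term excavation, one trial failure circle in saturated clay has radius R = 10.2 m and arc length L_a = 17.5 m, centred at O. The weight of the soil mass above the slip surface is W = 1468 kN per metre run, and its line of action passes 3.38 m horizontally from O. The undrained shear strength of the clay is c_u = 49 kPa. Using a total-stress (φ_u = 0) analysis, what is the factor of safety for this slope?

Taking moments about the centre O, the resisting moment is provided by the undrained shear strength acting along the arc:
M_R = c_u·L_a·R = 49·17.50·10.2 = 8746.5 kN·m/m
M_D = W·d = 1468·3.38 = 4961.8 kN·m/m
FS = M_R / M_D = 8746.5 / 4961.8 = 1.763

FS = 1.76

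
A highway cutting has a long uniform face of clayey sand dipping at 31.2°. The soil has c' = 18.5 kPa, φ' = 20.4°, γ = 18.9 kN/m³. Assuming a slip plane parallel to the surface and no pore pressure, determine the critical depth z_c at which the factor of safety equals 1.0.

z_c = 5.72 m

Setting FS = 1.00 in FS = [c' + γz cos²β tanφ'] / [γz sinβ cosβ] and solving for z:
z = c' / [γ cosβ (FS·sinβ − cosβ·tanφ')]
  = 18.5 / [18.9·cos31.2°·(1.00·sin31.2° − cos31.2°·tan20.4°)]
  = 18.5 / [18.9·0.8554·(1.00·0.5180 − 0.8554·0.3719)]
  = 18.5 / 3.2320 = 5.724 m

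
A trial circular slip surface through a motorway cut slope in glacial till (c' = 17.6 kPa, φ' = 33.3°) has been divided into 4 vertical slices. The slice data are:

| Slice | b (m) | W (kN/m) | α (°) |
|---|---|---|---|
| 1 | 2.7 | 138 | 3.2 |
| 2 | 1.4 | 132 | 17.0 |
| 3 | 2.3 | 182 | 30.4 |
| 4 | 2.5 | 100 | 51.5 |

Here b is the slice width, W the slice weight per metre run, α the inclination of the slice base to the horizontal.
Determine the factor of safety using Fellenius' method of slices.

Ordinary method of slices: FS = Σ[c'·Δl_i + (W_i cosα_i)·tanφ'] / Σ W_i sinα_i, with Δl_i = b_i / cosα_i.
Slice 1: Δl = 2.7/cos3.2° = 2.704 m; N'_1 = 138·cos3.2° = 137.8; c'Δl = 47.59; W sinα = 7.7
Slice 2: Δl = 1.4/cos17.0° = 1.464 m; N'_2 = 132·cos17.0° = 126.2; c'Δl = 25.77; W sinα = 38.6
Slice 3: Δl = 2.3/cos30.4° = 2.667 m; N'_3 = 182·cos30.4° = 157.0; c'Δl = 46.93; W sinα = 92.1
Slice 4: Δl = 2.5/cos51.5° = 4.016 m; N'_4 = 100·cos51.5° = 62.3; c'Δl = 70.68; W sinα = 78.3
Σc'Δl = 191.0 kN/m; ΣN' = 483.2 kN/m; ΣW sinα = 216.7 kN/m
Resisting = 191.0 + 483.2·tan33.3° = 191.0 + 317.4 = 508.4 kN/m
FS = 508.4 / 216.7 = 2.347

FS = 2.35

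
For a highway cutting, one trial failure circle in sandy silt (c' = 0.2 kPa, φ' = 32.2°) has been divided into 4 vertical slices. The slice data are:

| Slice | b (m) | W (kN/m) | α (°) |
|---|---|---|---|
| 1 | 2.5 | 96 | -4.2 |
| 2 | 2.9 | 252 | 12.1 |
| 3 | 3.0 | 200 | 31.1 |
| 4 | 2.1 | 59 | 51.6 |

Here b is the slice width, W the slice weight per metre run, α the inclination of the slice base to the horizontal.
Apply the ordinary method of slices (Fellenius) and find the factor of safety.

Ordinary method of slices: FS = Σ[c'·Δl_i + (W_i cosα_i)·tanφ'] / Σ W_i sinα_i, with Δl_i = b_i / cosα_i.
Slice 1: Δl = 2.5/cos(-4.2°) = 2.507 m; N'_1 = 96·cos(-4.2°) = 95.7; c'Δl = 0.50; W sinα = -7.0
Slice 2: Δl = 2.9/cos12.1° = 2.966 m; N'_2 = 252·cos12.1° = 246.4; c'Δl = 0.59; W sinα = 52.8
Slice 3: Δl = 3.0/cos31.1° = 3.504 m; N'_3 = 200·cos31.1° = 171.3; c'Δl = 0.70; W sinα = 103.3
Slice 4: Δl = 2.1/cos51.6° = 3.381 m; N'_4 = 59·cos51.6° = 36.6; c'Δl = 0.68; W sinα = 46.2
Σc'Δl = 2.5 kN/m; ΣN' = 550.0 kN/m; ΣW sinα = 195.3 kN/m
Resisting = 2.5 + 550.0·tan32.2° = 2.5 + 346.4 = 348.9 kN/m
FS = 348.9 / 195.3 = 1.786

FS = 1.79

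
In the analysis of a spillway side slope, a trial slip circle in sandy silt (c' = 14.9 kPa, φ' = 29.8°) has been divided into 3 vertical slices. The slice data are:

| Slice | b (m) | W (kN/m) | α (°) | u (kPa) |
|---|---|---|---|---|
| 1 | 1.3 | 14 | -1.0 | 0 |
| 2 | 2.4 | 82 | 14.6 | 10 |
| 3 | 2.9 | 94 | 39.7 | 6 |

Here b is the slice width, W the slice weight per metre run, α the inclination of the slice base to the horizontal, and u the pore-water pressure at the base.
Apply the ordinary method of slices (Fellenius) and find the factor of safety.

FS = 2.24

Ordinary method of slices: FS = Σ[c'·Δl_i + (W_i cosα_i − u_i·Δl_i)·tanφ'] / Σ W_i sinα_i, with Δl_i = b_i / cosα_i.
Slice 1: Δl = 1.3/cos(-1.0°) = 1.300 m; N'_1 = 14·cos(-1.0°) − 0·1.300 = 14.0; c'Δl = 19.37; W sinα = -0.2
Slice 2: Δl = 2.4/cos14.6° = 2.480 m; N'_2 = 82·cos14.6° − 10·2.480 = 54.6; c'Δl = 36.95; W sinα = 20.7
Slice 3: Δl = 2.9/cos39.7° = 3.769 m; N'_3 = 94·cos39.7° − 6·3.769 = 49.7; c'Δl = 56.16; W sinα = 60.0
Σc'Δl = 112.5 kN/m; ΣN' = 118.3 kN/m; ΣW sinα = 80.5 kN/m
Resisting = 112.5 + 118.3·tan29.8° = 112.5 + 67.7 = 180.2 kN/m
FS = 180.2 / 80.5 = 2.240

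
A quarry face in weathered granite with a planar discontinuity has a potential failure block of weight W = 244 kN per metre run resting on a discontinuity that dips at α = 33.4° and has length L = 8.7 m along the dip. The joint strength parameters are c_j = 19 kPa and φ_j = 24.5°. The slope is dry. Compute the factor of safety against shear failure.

Resolving the block weight along and normal to the plane and applying the Mohr–Coulomb strength on the joint:
N' = W cosα = 244·cos33.4° = 203.7 kN/m
Driving force T = W sinα = 244·sin33.4° = 134.3 kN/m
Resisting force R = c_j·L + N'·tanφ_j = 19·8.7 + 203.7·tan24.5° = 165.3 + 92.8 = 258.1 kN/m
FS = R / T = 258.1 / 134.3 = 1.922

FS = 1.92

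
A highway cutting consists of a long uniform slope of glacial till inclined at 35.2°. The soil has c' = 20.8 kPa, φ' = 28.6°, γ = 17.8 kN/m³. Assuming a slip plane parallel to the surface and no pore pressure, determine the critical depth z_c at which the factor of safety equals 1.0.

z_c = 10.92 m

Setting FS = 1.00 in FS = [c' + γz cos²β tanφ'] / [γz sinβ cosβ] and solving for z:
z = c' / [γ cosβ (FS·sinβ − cosβ·tanφ')]
  = 20.8 / [17.8·cos35.2°·(1.00·sin35.2° − cos35.2°·tan28.6°)]
  = 20.8 / [17.8·0.8171·(1.00·0.5764 − 0.8171·0.5452)]
  = 20.8 / 1.9041 = 10.924 m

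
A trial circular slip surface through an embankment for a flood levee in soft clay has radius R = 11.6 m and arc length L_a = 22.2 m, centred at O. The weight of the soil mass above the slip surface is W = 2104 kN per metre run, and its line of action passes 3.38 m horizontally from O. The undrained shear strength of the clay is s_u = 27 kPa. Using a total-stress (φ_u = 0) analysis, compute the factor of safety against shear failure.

FS = 0.98

Taking moments about the centre O, the resisting moment is provided by the undrained shear strength acting along the arc:
M_R = s_u·L_a·R = 27·22.20·11.6 = 6953.0 kN·m/m
M_D = W·d = 2104·3.38 = 7111.5 kN·m/m
FS = M_R / M_D = 6953.0 / 7111.5 = 0.978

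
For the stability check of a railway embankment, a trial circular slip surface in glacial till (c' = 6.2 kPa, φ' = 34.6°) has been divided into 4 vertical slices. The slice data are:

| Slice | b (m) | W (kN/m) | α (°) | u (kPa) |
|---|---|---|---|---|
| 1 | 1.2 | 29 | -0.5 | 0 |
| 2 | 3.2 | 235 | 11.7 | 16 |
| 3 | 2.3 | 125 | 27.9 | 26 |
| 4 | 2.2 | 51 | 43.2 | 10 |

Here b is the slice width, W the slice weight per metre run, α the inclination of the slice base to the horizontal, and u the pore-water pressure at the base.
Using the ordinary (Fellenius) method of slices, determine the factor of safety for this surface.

FS = 1.70

Ordinary method of slices: FS = Σ[c'·Δl_i + (W_i cosα_i − u_i·Δl_i)·tanφ'] / Σ W_i sinα_i, with Δl_i = b_i / cosα_i.
Slice 1: Δl = 1.2/cos(-0.5°) = 1.200 m; N'_1 = 29·cos(-0.5°) − 0·1.200 = 29.0; c'Δl = 7.44; W sinα = -0.3
Slice 2: Δl = 3.2/cos11.7° = 3.268 m; N'_2 = 235·cos11.7° − 16·3.268 = 177.8; c'Δl = 20.26; W sinα = 47.7
Slice 3: Δl = 2.3/cos27.9° = 2.602 m; N'_3 = 125·cos27.9° − 26·2.602 = 42.8; c'Δl = 16.14; W sinα = 58.5
Slice 4: Δl = 2.2/cos43.2° = 3.018 m; N'_4 = 51·cos43.2° − 10·3.018 = 7.0; c'Δl = 18.71; W sinα = 34.9
Σc'Δl = 62.5 kN/m; ΣN' = 256.6 kN/m; ΣW sinα = 140.8 kN/m
Resisting = 62.5 + 256.6·tan34.6° = 62.5 + 177.0 = 239.6 kN/m
FS = 239.6 / 140.8 = 1.702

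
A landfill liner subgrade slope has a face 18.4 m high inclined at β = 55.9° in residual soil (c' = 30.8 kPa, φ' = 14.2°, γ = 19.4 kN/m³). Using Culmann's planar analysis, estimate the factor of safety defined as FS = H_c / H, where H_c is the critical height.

FS = 1.09

H_c = (4c'/γ) · sinβ cosφ' / [1 − cos(β − φ')]
    = (4·30.8/19.4) · sin55.9°·cos14.2° / [1 − cos41.7°]
    = 6.351 · 0.8028 / 0.2534 = 20.12 m
FS = H_c / H = 20.12 / 18.4 = 1.094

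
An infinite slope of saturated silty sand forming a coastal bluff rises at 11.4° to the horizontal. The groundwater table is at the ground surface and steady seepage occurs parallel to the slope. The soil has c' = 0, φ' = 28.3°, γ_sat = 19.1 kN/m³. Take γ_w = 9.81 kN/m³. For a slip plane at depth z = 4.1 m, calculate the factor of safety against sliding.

FS = 1.30

With seepage parallel to the slope and the water table at the surface, the effective normal stress on the slip plane uses the buoyant unit weight γ' = γ_sat − γ_w while the driving shear stress uses γ_sat:
FS = [c' + γ' z cos²β tanφ'] / [γ_sat z sinβ cosβ]
(For c' = 0 this reduces to FS = (γ'/γ_sat)·tanφ'/tanβ.)
γ' = 19.1 − 9.81 = 9.29 kN/m³
Numerator = 0.0 + 9.29·4.1·cos²11.4°·tan28.3° = 0.0 + 9.29·4.1·0.9609·0.5384 = 19.708 kPa
Denominator = 19.1·4.1·sin11.4°·cos11.4° = 19.1·4.1·0.1977·0.9803 = 15.173 kPa
FS = 19.708 / 15.173 = 1.299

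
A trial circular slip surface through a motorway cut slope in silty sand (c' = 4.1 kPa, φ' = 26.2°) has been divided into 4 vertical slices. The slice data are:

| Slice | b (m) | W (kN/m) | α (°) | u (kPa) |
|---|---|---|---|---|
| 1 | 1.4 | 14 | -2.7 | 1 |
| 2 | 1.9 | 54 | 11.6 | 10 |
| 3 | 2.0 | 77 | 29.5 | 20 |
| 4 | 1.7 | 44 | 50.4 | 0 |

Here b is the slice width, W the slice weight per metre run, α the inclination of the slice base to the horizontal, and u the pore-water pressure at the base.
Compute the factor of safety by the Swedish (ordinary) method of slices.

FS = 0.99

Ordinary method of slices: FS = Σ[c'·Δl_i + (W_i cosα_i − u_i·Δl_i)·tanφ'] / Σ W_i sinα_i, with Δl_i = b_i / cosα_i.
Slice 1: Δl = 1.4/cos(-2.7°) = 1.402 m; N'_1 = 14·cos(-2.7°) − 1·1.402 = 12.6; c'Δl = 5.75; W sinα = -0.7
Slice 2: Δl = 1.9/cos11.6° = 1.940 m; N'_2 = 54·cos11.6° − 10·1.940 = 33.5; c'Δl = 7.95; W sinα = 10.9
Slice 3: Δl = 2.0/cos29.5° = 2.298 m; N'_3 = 77·cos29.5° − 20·2.298 = 21.1; c'Δl = 9.42; W sinα = 37.9
Slice 4: Δl = 1.7/cos50.4° = 2.667 m; N'_4 = 44·cos50.4° − 0·2.667 = 28.0; c'Δl = 10.93; W sinα = 33.9
Σc'Δl = 34.1 kN/m; ΣN' = 95.2 kN/m; ΣW sinα = 82.0 kN/m
Resisting = 34.1 + 95.2·tan26.2° = 34.1 + 46.8 = 80.9 kN/m
FS = 80.9 / 82.0 = 0.986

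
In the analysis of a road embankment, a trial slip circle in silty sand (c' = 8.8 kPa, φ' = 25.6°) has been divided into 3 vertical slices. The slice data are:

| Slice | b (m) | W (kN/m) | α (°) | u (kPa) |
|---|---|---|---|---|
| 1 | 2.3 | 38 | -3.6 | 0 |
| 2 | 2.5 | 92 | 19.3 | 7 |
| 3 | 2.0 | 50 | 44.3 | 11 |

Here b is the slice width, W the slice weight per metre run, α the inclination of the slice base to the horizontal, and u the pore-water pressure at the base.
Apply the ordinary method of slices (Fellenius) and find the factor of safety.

FS = 1.93

Ordinary method of slices: FS = Σ[c'·Δl_i + (W_i cosα_i − u_i·Δl_i)·tanφ'] / Σ W_i sinα_i, with Δl_i = b_i / cosα_i.
Slice 1: Δl = 2.3/cos(-3.6°) = 2.305 m; N'_1 = 38·cos(-3.6°) − 0·2.305 = 37.9; c'Δl = 20.28; W sinα = -2.4
Slice 2: Δl = 2.5/cos19.3° = 2.649 m; N'_2 = 92·cos19.3° − 7·2.649 = 68.3; c'Δl = 23.31; W sinα = 30.4
Slice 3: Δl = 2.0/cos44.3° = 2.794 m; N'_3 = 50·cos44.3° − 11·2.794 = 5.0; c'Δl = 24.59; W sinα = 34.9
Σc'Δl = 68.2 kN/m; ΣN' = 111.3 kN/m; ΣW sinα = 62.9 kN/m
Resisting = 68.2 + 111.3·tan25.6° = 68.2 + 53.3 = 121.5 kN/m
FS = 121.5 / 62.9 = 1.930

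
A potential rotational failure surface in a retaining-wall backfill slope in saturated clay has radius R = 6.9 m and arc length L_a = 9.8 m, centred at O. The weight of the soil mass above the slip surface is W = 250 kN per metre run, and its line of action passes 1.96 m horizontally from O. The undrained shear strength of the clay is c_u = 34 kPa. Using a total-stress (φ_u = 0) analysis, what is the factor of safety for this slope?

Taking moments about the centre O, the resisting moment is provided by the undrained shear strength acting along the arc:
M_R = c_u·L_a·R = 34·9.80·6.9 = 2299.1 kN·m/m
M_D = W·d = 250·1.96 = 490.0 kN·m/m
FS = M_R / M_D = 2299.1 / 490.0 = 4.692

FS = 4.69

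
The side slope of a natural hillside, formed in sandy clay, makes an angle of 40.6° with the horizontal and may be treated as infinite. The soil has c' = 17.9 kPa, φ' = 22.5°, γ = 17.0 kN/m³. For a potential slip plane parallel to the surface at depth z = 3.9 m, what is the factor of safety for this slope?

For an infinite slope with a slip plane parallel to the surface (no pore pressure): FS = [c' + γz cos²β tanφ'] / [γz sinβ cosβ].
γz = 17.0·3.9 = 66.30 kN/m²
Numerator = 17.9 + 66.30·cos²40.6°·tan22.5° = 17.9 + 66.30·0.5765·0.4142 = 33.732 kPa
Denominator = 66.30·sin40.6°·cos40.6° = 66.30·0.6508·0.7593 = 32.760 kPa
FS = 33.732 / 32.760 = 1.030

FS = 1.03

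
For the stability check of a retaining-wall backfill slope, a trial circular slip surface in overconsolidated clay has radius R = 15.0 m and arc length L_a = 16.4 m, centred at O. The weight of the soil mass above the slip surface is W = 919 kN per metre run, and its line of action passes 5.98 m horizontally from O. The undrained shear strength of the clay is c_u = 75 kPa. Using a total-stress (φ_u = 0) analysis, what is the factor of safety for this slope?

Taking moments about the centre O, the resisting moment is provided by the undrained shear strength acting along the arc:
M_R = c_u·L_a·R = 75·16.40·15.0 = 18450.0 kN·m/m
M_D = W·d = 919·5.98 = 5495.6 kN·m/m
FS = M_R / M_D = 18450.0 / 5495.6 = 3.357

FS = 3.36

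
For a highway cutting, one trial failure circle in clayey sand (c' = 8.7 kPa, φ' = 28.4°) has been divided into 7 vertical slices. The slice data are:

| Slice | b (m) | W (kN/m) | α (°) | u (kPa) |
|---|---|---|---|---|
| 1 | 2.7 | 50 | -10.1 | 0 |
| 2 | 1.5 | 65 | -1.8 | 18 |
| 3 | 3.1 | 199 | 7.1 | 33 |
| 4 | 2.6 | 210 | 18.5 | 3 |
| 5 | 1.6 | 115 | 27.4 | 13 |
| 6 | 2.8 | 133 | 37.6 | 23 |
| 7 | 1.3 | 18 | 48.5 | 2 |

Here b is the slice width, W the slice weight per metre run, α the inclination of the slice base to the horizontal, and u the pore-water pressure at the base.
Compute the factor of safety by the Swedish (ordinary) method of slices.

FS = 1.81

Ordinary method of slices: FS = Σ[c'·Δl_i + (W_i cosα_i − u_i·Δl_i)·tanφ'] / Σ W_i sinα_i, with Δl_i = b_i / cosα_i.
Slice 1: Δl = 2.7/cos(-10.1°) = 2.743 m; N'_1 = 50·cos(-10.1°) − 0·2.743 = 49.2; c'Δl = 23.86; W sinα = -8.8
Slice 2: Δl = 1.5/cos(-1.8°) = 1.501 m; N'_2 = 65·cos(-1.8°) − 18·1.501 = 38.0; c'Δl = 13.06; W sinα = -2.0
Slice 3: Δl = 3.1/cos7.1° = 3.124 m; N'_3 = 199·cos7.1° − 33·3.124 = 94.4; c'Δl = 27.18; W sinα = 24.6
Slice 4: Δl = 2.6/cos18.5° = 2.742 m; N'_4 = 210·cos18.5° − 3·2.742 = 190.9; c'Δl = 23.85; W sinα = 66.6
Slice 5: Δl = 1.6/cos27.4° = 1.802 m; N'_5 = 115·cos27.4° − 13·1.802 = 78.7; c'Δl = 15.68; W sinα = 52.9
Slice 6: Δl = 2.8/cos37.6° = 3.534 m; N'_6 = 133·cos37.6° − 23·3.534 = 24.1; c'Δl = 30.75; W sinα = 81.1
Slice 7: Δl = 1.3/cos48.5° = 1.962 m; N'_7 = 18·cos48.5° − 2·1.962 = 8.0; c'Δl = 17.07; W sinα = 13.5
Σc'Δl = 151.4 kN/m; ΣN' = 483.3 kN/m; ΣW sinα = 228.0 kN/m
Resisting = 151.4 + 483.3·tan28.4° = 151.4 + 261.3 = 412.7 kN/m
FS = 412.7 / 228.0 = 1.810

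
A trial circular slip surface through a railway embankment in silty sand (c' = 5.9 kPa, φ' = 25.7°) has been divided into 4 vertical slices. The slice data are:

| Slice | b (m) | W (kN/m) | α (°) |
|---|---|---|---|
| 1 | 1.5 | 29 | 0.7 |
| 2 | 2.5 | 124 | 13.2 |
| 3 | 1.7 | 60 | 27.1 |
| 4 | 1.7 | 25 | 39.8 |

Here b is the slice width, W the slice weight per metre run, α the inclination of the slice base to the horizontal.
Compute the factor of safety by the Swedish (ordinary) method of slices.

FS = 2.16

Ordinary method of slices: FS = Σ[c'·Δl_i + (W_i cosα_i)·tanφ'] / Σ W_i sinα_i, with Δl_i = b_i / cosα_i.
Slice 1: Δl = 1.5/cos0.7° = 1.500 m; N'_1 = 29·cos0.7° = 29.0; c'Δl = 8.85; W sinα = 0.4
Slice 2: Δl = 2.5/cos13.2° = 2.568 m; N'_2 = 124·cos13.2° = 120.7; c'Δl = 15.15; W sinα = 28.3
Slice 3: Δl = 1.7/cos27.1° = 1.910 m; N'_3 = 60·cos27.1° = 53.4; c'Δl = 11.27; W sinα = 27.3
Slice 4: Δl = 1.7/cos39.8° = 2.213 m; N'_4 = 25·cos39.8° = 19.2; c'Δl = 13.06; W sinα = 16.0
Σc'Δl = 48.3 kN/m; ΣN' = 222.3 kN/m; ΣW sinα = 72.0 kN/m
Resisting = 48.3 + 222.3·tan25.7° = 48.3 + 107.0 = 155.3 kN/m
FS = 155.3 / 72.0 = 2.157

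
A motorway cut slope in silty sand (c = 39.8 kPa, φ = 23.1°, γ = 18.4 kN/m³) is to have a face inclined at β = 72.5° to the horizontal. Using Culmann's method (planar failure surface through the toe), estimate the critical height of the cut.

H_c = 21.73 m

Culmann's analysis gives the critical failure plane at α_cr = (β + φ)/2 = (72.5 + 23.1)/2 = 47.8°, and the critical height
H_c = (4c/γ) · sinβ cosφ / [1 − cos(β − φ)]
    = (4·39.8/18.4) · sin72.5°·cos23.1° / [1 − cos(49.4°)]
    = 8.652 · 0.9537·0.9198 / [1 − 0.6508]
    = 8.652 · 0.8772 / 0.3492
    = 21.73 m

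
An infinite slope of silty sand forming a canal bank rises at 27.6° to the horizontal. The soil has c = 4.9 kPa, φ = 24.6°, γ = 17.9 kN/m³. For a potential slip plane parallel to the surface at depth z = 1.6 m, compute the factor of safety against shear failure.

FS = 1.29

For an infinite slope with a slip plane parallel to the surface (no pore pressure): FS = [c + γz cos²β tanφ] / [γz sinβ cosβ].
γz = 17.9·1.6 = 28.64 kN/m²
Numerator = 4.9 + 28.64·cos²27.6°·tan24.6° = 4.9 + 28.64·0.7854·0.4578 = 15.198 kPa
Denominator = 28.64·sin27.6°·cos27.6° = 28.64·0.4633·0.8862 = 11.759 kPa
FS = 15.198 / 11.759 = 1.292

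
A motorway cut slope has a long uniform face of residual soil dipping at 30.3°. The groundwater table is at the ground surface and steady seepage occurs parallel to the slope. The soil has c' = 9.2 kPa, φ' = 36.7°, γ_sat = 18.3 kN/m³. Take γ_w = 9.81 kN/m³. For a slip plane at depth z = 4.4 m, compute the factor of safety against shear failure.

With seepage parallel to the slope and the water table at the surface, the effective normal stress on the slip plane uses the buoyant unit weight γ' = γ_sat − γ_w while the driving shear stress uses γ_sat:
FS = [c' + γ' z cos²β tanφ'] / [γ_sat z sinβ cosβ]
γ' = 18.3 − 9.81 = 8.49 kN/m³
Numerator = 9.2 + 8.49·4.4·cos²30.3°·tan36.7° = 9.2 + 8.49·4.4·0.7455·0.7454 = 29.957 kPa
Denominator = 18.3·4.4·sin30.3°·cos30.3° = 18.3·4.4·0.5045·0.8634 = 35.075 kPa
FS = 29.957 / 35.075 = 0.854

FS = 0.85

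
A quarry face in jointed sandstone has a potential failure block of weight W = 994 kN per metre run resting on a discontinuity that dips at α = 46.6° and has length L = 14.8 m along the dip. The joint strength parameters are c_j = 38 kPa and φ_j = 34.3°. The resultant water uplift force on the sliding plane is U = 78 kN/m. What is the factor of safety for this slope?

Resolving the block weight along and normal to the plane and applying the Mohr–Coulomb strength on the joint:
N' = W cosα − U = 994·cos46.6° − 78 = 605.0 kN/m
Driving force T = W sinα = 994·sin46.6° = 722.2 kN/m
Resisting force R = c_j·L + N'·tanφ_j = 38·14.8 + 605.0·tan34.3° = 562.4 + 412.7 = 975.1 kN/m
FS = R / T = 975.1 / 722.2 = 1.350

FS = 1.35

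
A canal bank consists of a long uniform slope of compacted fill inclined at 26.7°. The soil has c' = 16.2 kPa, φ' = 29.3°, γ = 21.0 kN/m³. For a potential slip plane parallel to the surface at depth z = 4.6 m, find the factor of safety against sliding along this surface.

FS = 1.53

For an infinite slope with a slip plane parallel to the surface (no pore pressure): FS = [c' + γz cos²β tanφ'] / [γz sinβ cosβ].
γz = 21.0·4.6 = 96.60 kN/m²
Numerator = 16.2 + 96.60·cos²26.7°·tan29.3° = 16.2 + 96.60·0.7981·0.5612 = 59.465 kPa
Denominator = 96.60·sin26.7°·cos26.7° = 96.60·0.4493·0.8934 = 38.776 kPa
FS = 59.465 / 38.776 = 1.534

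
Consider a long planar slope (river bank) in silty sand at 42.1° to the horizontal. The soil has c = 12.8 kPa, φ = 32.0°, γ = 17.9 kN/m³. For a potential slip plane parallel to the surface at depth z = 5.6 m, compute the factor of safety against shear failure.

FS = 0.95

For an infinite slope with a slip plane parallel to the surface (no pore pressure): FS = [c + γz cos²β tanφ] / [γz sinβ cosβ].
γz = 17.9·5.6 = 100.24 kN/m²
Numerator = 12.8 + 100.24·cos²42.1°·tan32.0° = 12.8 + 100.24·0.5505·0.6249 = 47.283 kPa
Denominator = 100.24·sin42.1°·cos42.1° = 100.24·0.6704·0.7420 = 49.863 kPa
FS = 47.283 / 49.863 = 0.948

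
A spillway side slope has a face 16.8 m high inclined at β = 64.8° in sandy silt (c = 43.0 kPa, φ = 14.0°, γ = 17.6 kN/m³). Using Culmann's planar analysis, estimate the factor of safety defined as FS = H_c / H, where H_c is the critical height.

FS = 1.39

H_c = (4c/γ) · sinβ cosφ / [1 − cos(β − φ)]
    = (4·43.0/17.6) · sin64.8°·cos14.0° / [1 − cos50.8°]
    = 9.773 · 0.8779 / 0.3680 = 23.32 m
FS = H_c / H = 23.32 / 16.8 = 1.388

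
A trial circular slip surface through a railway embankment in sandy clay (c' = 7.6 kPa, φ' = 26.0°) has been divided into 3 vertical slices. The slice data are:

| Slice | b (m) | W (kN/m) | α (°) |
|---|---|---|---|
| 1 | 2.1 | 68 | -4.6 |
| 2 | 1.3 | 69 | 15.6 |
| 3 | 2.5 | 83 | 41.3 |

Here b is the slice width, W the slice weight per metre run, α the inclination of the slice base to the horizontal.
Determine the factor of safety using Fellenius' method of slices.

Ordinary method of slices: FS = Σ[c'·Δl_i + (W_i cosα_i)·tanφ'] / Σ W_i sinα_i, with Δl_i = b_i / cosα_i.
Slice 1: Δl = 2.1/cos(-4.6°) = 2.107 m; N'_1 = 68·cos(-4.6°) = 67.8; c'Δl = 16.01; W sinα = -5.5
Slice 2: Δl = 1.3/cos15.6° = 1.350 m; N'_2 = 69·cos15.6° = 66.5; c'Δl = 10.26; W sinα = 18.6
Slice 3: Δl = 2.5/cos41.3° = 3.328 m; N'_3 = 83·cos41.3° = 62.4; c'Δl = 25.29; W sinα = 54.8
Σc'Δl = 51.6 kN/m; ΣN' = 196.6 kN/m; ΣW sinα = 67.9 kN/m
Resisting = 51.6 + 196.6·tan26.0° = 51.6 + 95.9 = 147.4 kN/m
FS = 147.4 / 67.9 = 2.172

FS = 2.17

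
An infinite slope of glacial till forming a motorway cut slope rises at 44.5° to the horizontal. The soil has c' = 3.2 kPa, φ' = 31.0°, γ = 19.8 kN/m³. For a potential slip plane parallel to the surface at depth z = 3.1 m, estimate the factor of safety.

For an infinite slope with a slip plane parallel to the surface (no pore pressure): FS = [c' + γz cos²β tanφ'] / [γz sinβ cosβ].
γz = 19.8·3.1 = 61.38 kN/m²
Numerator = 3.2 + 61.38·cos²44.5°·tan31.0° = 3.2 + 61.38·0.5087·0.6009 = 21.962 kPa
Denominator = 61.38·sin44.5°·cos44.5° = 61.38·0.7009·0.7133 = 30.685 kPa
FS = 21.962 / 30.685 = 0.716

FS = 0.72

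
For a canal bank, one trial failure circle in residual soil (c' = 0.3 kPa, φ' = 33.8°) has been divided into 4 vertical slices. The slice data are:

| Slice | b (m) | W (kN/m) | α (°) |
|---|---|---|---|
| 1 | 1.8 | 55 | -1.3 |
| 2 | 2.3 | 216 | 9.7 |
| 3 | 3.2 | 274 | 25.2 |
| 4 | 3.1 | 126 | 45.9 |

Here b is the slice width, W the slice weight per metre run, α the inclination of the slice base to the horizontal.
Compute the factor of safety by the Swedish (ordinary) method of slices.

Ordinary method of slices: FS = Σ[c'·Δl_i + (W_i cosα_i)·tanφ'] / Σ W_i sinα_i, with Δl_i = b_i / cosα_i.
Slice 1: Δl = 1.8/cos(-1.3°) = 1.800 m; N'_1 = 55·cos(-1.3°) = 55.0; c'Δl = 0.54; W sinα = -1.2
Slice 2: Δl = 2.3/cos9.7° = 2.333 m; N'_2 = 216·cos9.7° = 212.9; c'Δl = 0.70; W sinα = 36.4
Slice 3: Δl = 3.2/cos25.2° = 3.537 m; N'_3 = 274·cos25.2° = 247.9; c'Δl = 1.06; W sinα = 116.7
Slice 4: Δl = 3.1/cos45.9° = 4.455 m; N'_4 = 126·cos45.9° = 87.7; c'Δl = 1.34; W sinα = 90.5
Σc'Δl = 3.6 kN/m; ΣN' = 603.5 kN/m; ΣW sinα = 242.3 kN/m
Resisting = 3.6 + 603.5·tan33.8° = 3.6 + 404.0 = 407.6 kN/m
FS = 407.6 / 242.3 = 1.682

FS = 1.68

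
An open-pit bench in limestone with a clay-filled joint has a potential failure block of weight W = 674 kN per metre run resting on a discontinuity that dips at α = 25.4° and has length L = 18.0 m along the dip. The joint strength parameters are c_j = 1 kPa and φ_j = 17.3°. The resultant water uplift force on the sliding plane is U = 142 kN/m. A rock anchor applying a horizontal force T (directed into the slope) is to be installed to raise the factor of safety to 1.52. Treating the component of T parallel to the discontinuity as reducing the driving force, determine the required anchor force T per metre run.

Resolving forces along and normal to the sliding plane, with the horizontal anchor force T adding T·sinα to the effective normal force and T·cosα acting up the plane against the driving force:
FS = [c_jL + (W cosα − U + T sinα) tanφ_j] / [W sinα − T cosα]
Without the anchor: N' = 466.8 kN/m, driving T_d = 289.1 kN/m, resisting R = 1·18.0 + 466.8·tan17.3° = 163.4 kN/m, FS = 0.57.
Setting FS = 1.52 and solving for T:
1.52·(289.1 − T cos25.4°) = 163.4 + T sin25.4°·tan17.3°
T·(sin25.4°·tan17.3° + 1.52·cos25.4°) = 1.52·289.1 − 163.4
T·(0.4289·0.3115 + 1.52·0.9033) = 439.4 − 163.4 = 276.0
T·1.5067 = 276.0
T = 183.2 kN/m

T = 183 kN/m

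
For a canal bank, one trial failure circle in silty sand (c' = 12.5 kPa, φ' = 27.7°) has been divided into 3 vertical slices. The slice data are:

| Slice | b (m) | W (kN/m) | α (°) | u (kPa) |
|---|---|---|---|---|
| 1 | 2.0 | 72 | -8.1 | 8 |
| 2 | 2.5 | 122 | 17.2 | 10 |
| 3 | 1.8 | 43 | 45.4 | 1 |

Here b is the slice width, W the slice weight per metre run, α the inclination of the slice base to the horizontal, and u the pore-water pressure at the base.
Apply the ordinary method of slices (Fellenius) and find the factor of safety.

FS = 3.20

Ordinary method of slices: FS = Σ[c'·Δl_i + (W_i cosα_i − u_i·Δl_i)·tanφ'] / Σ W_i sinα_i, with Δl_i = b_i / cosα_i.
Slice 1: Δl = 2.0/cos(-8.1°) = 2.020 m; N'_1 = 72·cos(-8.1°) − 8·2.020 = 55.1; c'Δl = 25.25; W sinα = -10.1
Slice 2: Δl = 2.5/cos17.2° = 2.617 m; N'_2 = 122·cos17.2° − 10·2.617 = 90.4; c'Δl = 32.71; W sinα = 36.1
Slice 3: Δl = 1.8/cos45.4° = 2.564 m; N'_3 = 43·cos45.4° − 1·2.564 = 27.6; c'Δl = 32.04; W sinα = 30.6
Σc'Δl = 90.0 kN/m; ΣN' = 173.1 kN/m; ΣW sinα = 56.5 kN/m
Resisting = 90.0 + 173.1·tan27.7° = 90.0 + 90.9 = 180.9 kN/m
FS = 180.9 / 56.5 = 3.199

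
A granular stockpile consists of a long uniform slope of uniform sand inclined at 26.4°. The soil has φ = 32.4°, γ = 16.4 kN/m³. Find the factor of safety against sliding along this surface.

For a dry cohesionless infinite slope the factor of safety is FS = tanφ / tanβ.
FS = tan32.4° / tan26.4° = 0.6346 / 0.4964 = 1.278

FS = 1.28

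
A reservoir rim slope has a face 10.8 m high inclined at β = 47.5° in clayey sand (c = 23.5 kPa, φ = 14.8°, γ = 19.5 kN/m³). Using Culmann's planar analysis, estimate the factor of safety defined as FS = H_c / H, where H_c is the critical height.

H_c = (4c/γ) · sinβ cosφ / [1 − cos(β − φ)]
    = (4·23.5/19.5) · sin47.5°·cos14.8° / [1 − cos32.7°]
    = 4.821 · 0.7128 / 0.1585 = 21.68 m
FS = H_c / H = 21.68 / 10.8 = 2.007

FS = 2.01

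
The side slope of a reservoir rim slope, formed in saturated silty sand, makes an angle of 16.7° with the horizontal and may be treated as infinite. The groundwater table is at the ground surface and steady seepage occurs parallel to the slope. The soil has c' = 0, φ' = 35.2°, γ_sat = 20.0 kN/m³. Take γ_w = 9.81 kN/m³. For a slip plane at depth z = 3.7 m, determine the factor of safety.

With seepage parallel to the slope and the water table at the surface, the effective normal stress on the slip plane uses the buoyant unit weight γ' = γ_sat − γ_w while the driving shear stress uses γ_sat:
FS = [c' + γ' z cos²β tanφ'] / [γ_sat z sinβ cosβ]
(For c' = 0 this reduces to FS = (γ'/γ_sat)·tanφ'/tanβ.)
γ' = 20.0 − 9.81 = 10.19 kN/m³
Numerator = 0.0 + 10.19·3.7·cos²16.7°·tan35.2° = 0.0 + 10.19·3.7·0.9174·0.7054 = 24.400 kPa
Denominator = 20.0·3.7·sin16.7°·cos16.7° = 20.0·3.7·0.2874·0.9578 = 20.368 kPa
FS = 24.400 / 20.368 = 1.198

FS = 1.20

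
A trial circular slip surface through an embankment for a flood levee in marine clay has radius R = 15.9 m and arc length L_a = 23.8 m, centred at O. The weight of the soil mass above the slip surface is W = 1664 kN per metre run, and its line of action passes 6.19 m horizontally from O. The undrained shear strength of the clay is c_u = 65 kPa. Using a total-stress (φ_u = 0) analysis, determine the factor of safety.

FS = 2.39

Taking moments about the centre O, the resisting moment is provided by the undrained shear strength acting along the arc:
M_R = c_u·L_a·R = 65·23.80·15.9 = 24597.3 kN·m/m
M_D = W·d = 1664·6.19 = 10300.2 kN·m/m
FS = M_R / M_D = 24597.3 / 10300.2 = 2.388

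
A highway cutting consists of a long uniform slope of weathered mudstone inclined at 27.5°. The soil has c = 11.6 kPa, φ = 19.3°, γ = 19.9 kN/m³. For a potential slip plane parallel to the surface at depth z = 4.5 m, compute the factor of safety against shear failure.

For an infinite slope with a slip plane parallel to the surface (no pore pressure): FS = [c + γz cos²β tanφ] / [γz sinβ cosβ].
γz = 19.9·4.5 = 89.55 kN/m²
Numerator = 11.6 + 89.55·cos²27.5°·tan19.3° = 11.6 + 89.55·0.7868·0.3502 = 36.274 kPa
Denominator = 89.55·sin27.5°·cos27.5° = 89.55·0.4617·0.8870 = 36.678 kPa
FS = 36.274 / 36.678 = 0.989

FS = 0.99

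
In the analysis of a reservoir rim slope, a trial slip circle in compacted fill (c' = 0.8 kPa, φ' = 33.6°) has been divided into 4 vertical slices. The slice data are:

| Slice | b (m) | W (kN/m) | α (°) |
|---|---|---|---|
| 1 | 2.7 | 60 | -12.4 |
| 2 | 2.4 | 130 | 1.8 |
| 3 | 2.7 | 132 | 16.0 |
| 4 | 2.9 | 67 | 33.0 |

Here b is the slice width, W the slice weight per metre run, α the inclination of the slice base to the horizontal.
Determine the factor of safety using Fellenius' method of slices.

Ordinary method of slices: FS = Σ[c'·Δl_i + (W_i cosα_i)·tanφ'] / Σ W_i sinα_i, with Δl_i = b_i / cosα_i.
Slice 1: Δl = 2.7/cos(-12.4°) = 2.764 m; N'_1 = 60·cos(-12.4°) = 58.6; c'Δl = 2.21; W sinα = -12.9
Slice 2: Δl = 2.4/cos1.8° = 2.401 m; N'_2 = 130·cos1.8° = 129.9; c'Δl = 1.92; W sinα = 4.1
Slice 3: Δl = 2.7/cos16.0° = 2.809 m; N'_3 = 132·cos16.0° = 126.9; c'Δl = 2.25; W sinα = 36.4
Slice 4: Δl = 2.9/cos33.0° = 3.458 m; N'_4 = 67·cos33.0° = 56.2; c'Δl = 2.77; W sinα = 36.5
Σc'Δl = 9.1 kN/m; ΣN' = 371.6 kN/m; ΣW sinα = 64.1 kN/m
Resisting = 9.1 + 371.6·tan33.6° = 9.1 + 246.9 = 256.0 kN/m
FS = 256.0 / 64.1 = 3.996

FS = 4.00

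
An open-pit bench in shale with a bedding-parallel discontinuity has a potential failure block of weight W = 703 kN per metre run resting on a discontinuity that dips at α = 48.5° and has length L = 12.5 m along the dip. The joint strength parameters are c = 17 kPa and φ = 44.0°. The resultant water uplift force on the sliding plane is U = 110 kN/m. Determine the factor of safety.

FS = 1.06

Resolving the block weight along and normal to the plane and applying the Mohr–Coulomb strength on the joint:
N' = W cosα − U = 703·cos48.5° − 110 = 355.8 kN/m
Driving force T = W sinα = 703·sin48.5° = 526.5 kN/m
Resisting force R = c·L + N'·tanφ = 17·12.5 + 355.8·tan44.0° = 212.5 + 343.6 = 556.1 kN/m
FS = R / T = 556.1 / 526.5 = 1.056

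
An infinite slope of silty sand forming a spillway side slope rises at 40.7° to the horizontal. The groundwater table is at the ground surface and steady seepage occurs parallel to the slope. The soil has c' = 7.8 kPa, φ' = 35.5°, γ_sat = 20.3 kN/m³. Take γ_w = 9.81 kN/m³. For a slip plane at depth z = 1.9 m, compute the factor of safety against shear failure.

FS = 0.84

With seepage parallel to the slope and the water table at the surface, the effective normal stress on the slip plane uses the buoyant unit weight γ' = γ_sat − γ_w while the driving shear stress uses γ_sat:
FS = [c' + γ' z cos²β tanφ'] / [γ_sat z sinβ cosβ]
γ' = 20.3 − 9.81 = 10.49 kN/m³
Numerator = 7.8 + 10.49·1.9·cos²40.7°·tan35.5° = 7.8 + 10.49·1.9·0.5748·0.7133 = 15.971 kPa
Denominator = 20.3·1.9·sin40.7°·cos40.7° = 20.3·1.9·0.6521·0.7581 = 19.068 kPa
FS = 15.971 / 19.068 = 0.838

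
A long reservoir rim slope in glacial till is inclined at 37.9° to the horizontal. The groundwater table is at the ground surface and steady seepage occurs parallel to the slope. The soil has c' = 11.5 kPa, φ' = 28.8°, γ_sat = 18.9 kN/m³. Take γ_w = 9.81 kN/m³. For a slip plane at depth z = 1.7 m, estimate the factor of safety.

FS = 1.08

With seepage parallel to the slope and the water table at the surface, the effective normal stress on the slip plane uses the buoyant unit weight γ' = γ_sat − γ_w while the driving shear stress uses γ_sat:
FS = [c' + γ' z cos²β tanφ'] / [γ_sat z sinβ cosβ]
γ' = 18.9 − 9.81 = 9.09 kN/m³
Numerator = 11.5 + 9.09·1.7·cos²37.9°·tan28.8° = 11.5 + 9.09·1.7·0.6227·0.5498 = 16.790 kPa
Denominator = 18.9·1.7·sin37.9°·cos37.9° = 18.9·1.7·0.6143·0.7891 = 15.574 kPa
FS = 16.790 / 15.574 = 1.078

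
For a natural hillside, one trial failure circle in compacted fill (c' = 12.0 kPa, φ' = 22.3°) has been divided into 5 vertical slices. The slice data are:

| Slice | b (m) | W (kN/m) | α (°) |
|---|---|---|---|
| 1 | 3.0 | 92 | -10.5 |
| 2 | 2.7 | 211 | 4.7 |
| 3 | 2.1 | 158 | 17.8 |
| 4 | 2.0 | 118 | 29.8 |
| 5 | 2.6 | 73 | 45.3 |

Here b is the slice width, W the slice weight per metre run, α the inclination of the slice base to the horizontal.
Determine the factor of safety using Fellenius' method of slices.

Ordinary method of slices: FS = Σ[c'·Δl_i + (W_i cosα_i)·tanφ'] / Σ W_i sinα_i, with Δl_i = b_i / cosα_i.
Slice 1: Δl = 3.0/cos(-10.5°) = 3.051 m; N'_1 = 92·cos(-10.5°) = 90.5; c'Δl = 36.61; W sinα = -16.8
Slice 2: Δl = 2.7/cos4.7° = 2.709 m; N'_2 = 211·cos4.7° = 210.3; c'Δl = 32.51; W sinα = 17.3
Slice 3: Δl = 2.1/cos17.8° = 2.206 m; N'_3 = 158·cos17.8° = 150.4; c'Δl = 26.47; W sinα = 48.3
Slice 4: Δl = 2.0/cos29.8° = 2.305 m; N'_4 = 118·cos29.8° = 102.4; c'Δl = 27.66; W sinα = 58.6
Slice 5: Δl = 2.6/cos45.3° = 3.696 m; N'_5 = 73·cos45.3° = 51.3; c'Δl = 44.36; W sinα = 51.9
Σc'Δl = 167.6 kN/m; ΣN' = 604.9 kN/m; ΣW sinα = 159.4 kN/m
Resisting = 167.6 + 604.9·tan22.3° = 167.6 + 248.1 = 415.7 kN/m
FS = 415.7 / 159.4 = 2.609

FS = 2.61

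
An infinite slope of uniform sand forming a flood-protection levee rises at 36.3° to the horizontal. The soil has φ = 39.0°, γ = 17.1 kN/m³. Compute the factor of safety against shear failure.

FS = 1.10

For a dry cohesionless infinite slope the factor of safety is FS = tanφ / tanβ.
FS = tan39.0° / tan36.3° = 0.8098 / 0.7346 = 1.102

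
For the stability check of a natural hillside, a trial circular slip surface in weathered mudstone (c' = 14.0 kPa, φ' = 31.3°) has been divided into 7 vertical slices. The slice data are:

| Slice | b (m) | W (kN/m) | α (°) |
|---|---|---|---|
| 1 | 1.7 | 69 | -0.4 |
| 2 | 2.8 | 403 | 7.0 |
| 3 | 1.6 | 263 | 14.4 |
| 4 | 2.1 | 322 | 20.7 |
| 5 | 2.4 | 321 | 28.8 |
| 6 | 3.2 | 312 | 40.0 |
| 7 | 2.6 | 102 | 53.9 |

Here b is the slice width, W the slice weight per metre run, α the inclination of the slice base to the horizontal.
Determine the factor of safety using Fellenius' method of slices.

Ordinary method of slices: FS = Σ[c'·Δl_i + (W_i cosα_i)·tanφ'] / Σ W_i sinα_i, with Δl_i = b_i / cosα_i.
Slice 1: Δl = 1.7/cos(-0.4°) = 1.700 m; N'_1 = 69·cos(-0.4°) = 69.0; c'Δl = 23.80; W sinα = -0.5
Slice 2: Δl = 2.8/cos7.0° = 2.821 m; N'_2 = 403·cos7.0° = 400.0; c'Δl = 39.49; W sinα = 49.1
Slice 3: Δl = 1.6/cos14.4° = 1.652 m; N'_3 = 263·cos14.4° = 254.7; c'Δl = 23.13; W sinα = 65.4
Slice 4: Δl = 2.1/cos20.7° = 2.245 m; N'_4 = 322·cos20.7° = 301.2; c'Δl = 31.43; W sinα = 113.8
Slice 5: Δl = 2.4/cos28.8° = 2.739 m; N'_5 = 321·cos28.8° = 281.3; c'Δl = 38.34; W sinα = 154.6
Slice 6: Δl = 3.2/cos40.0° = 4.177 m; N'_6 = 312·cos40.0° = 239.0; c'Δl = 58.48; W sinα = 200.5
Slice 7: Δl = 2.6/cos53.9° = 4.413 m; N'_7 = 102·cos53.9° = 60.1; c'Δl = 61.78; W sinα = 82.4
Σc'Δl = 276.5 kN/m; ΣN' = 1605.3 kN/m; ΣW sinα = 665.5 kN/m
Resisting = 276.5 + 1605.3·tan31.3° = 276.5 + 976.1 = 1252.5 kN/m
FS = 1252.5 / 665.5 = 1.882

FS = 1.88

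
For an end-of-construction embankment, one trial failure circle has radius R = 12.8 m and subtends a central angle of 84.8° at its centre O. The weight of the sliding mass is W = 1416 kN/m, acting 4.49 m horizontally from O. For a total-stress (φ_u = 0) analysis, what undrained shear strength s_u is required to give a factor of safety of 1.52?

FS = s_u·L_a·R / (W·d), so s_u = FS·W·d / (L_a·R).
Arc length L_a = R·θ = 12.8·(84.8°·π/180) = 12.8·1.4800 = 18.94 m
s_u = 1.52·1416·4.49 / (18.94·12.8) = 9663.9 / 242.49 = 39.85 kPa

s_u = 39.9 kPa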